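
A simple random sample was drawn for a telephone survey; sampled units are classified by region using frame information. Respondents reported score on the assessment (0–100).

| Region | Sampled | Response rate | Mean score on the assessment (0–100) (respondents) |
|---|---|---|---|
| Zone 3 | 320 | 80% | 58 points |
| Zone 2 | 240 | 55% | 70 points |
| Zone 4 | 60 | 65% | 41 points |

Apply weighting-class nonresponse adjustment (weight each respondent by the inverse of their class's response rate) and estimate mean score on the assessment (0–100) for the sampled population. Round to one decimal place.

Inverse-response-rate weighting restores each class to its sampled count, so class totals weight by n_sampled:
  Zone 3: 320 × 58 = 18,560
  Zone 2: 240 × 70 = 16,800
  Zone 4: 60 × 41 = 2460
Adjusted estimate = 37,820 / 620 = 61 → 61.0.

61.0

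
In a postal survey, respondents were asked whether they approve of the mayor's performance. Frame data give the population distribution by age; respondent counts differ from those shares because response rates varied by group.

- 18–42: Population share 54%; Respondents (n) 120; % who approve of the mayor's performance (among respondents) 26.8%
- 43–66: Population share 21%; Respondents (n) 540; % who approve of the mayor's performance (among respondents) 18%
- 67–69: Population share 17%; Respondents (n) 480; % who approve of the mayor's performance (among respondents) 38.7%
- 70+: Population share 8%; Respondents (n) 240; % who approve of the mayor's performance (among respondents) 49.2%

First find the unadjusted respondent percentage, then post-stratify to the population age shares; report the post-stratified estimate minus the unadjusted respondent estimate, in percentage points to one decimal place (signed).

Without adjustment, the pooled respondent share is:
  (120/1380)×26.8 + (540/1380)×18 + (480/1380)×38.7 + (240/1380)×49.2 = 31.3913%
Reweighting by population age shares:
  0.54×26.8 + 0.21×18 + 0.17×38.7 + 0.08×49.2 = 28.767%
Difference = 28.767 − 31.3913 = -2.6243 pp.

-2.6 percentage points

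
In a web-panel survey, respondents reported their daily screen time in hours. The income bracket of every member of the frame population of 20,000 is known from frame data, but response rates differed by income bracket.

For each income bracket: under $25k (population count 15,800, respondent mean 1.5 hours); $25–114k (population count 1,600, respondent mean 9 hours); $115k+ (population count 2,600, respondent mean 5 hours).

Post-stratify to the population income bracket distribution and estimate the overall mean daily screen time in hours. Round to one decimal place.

2.6

Post-stratification weights by population share, not respondent share:
  under $25k: (15,800/20,000) × 1.5 = 1.185
  $25–114k: (1,600/20,000) × 9 = 0.72
  $115k+: (2,600/20,000) × 5 = 0.65
Post-stratified estimate = 2.555 → 2.6.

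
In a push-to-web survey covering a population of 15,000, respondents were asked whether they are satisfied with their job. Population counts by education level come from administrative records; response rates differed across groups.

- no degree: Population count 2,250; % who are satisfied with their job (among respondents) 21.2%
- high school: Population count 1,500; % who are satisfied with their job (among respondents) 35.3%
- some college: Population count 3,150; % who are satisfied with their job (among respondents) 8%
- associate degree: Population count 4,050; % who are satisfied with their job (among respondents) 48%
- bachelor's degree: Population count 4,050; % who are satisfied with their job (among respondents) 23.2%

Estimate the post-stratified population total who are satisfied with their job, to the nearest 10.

Each cell contributes its population count × the respondent rate:
  no degree: 2,250 × 21.2% = 477
  high school: 1,500 × 35.3% = 529.5
  some college: 3,150 × 8% = 252
  associate degree: 4,050 × 48% = 1944
  bachelor's degree: 4,050 × 23.2% = 939.6
Estimated total = 4142.1 → 4,140.

4,140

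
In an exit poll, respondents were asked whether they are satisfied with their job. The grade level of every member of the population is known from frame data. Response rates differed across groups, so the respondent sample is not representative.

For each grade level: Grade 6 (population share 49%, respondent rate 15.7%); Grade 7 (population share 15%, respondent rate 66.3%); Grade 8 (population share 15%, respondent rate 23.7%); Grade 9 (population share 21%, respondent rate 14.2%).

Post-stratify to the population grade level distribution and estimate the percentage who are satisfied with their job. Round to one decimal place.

24.2%

Reweight to the known grade level distribution:
  Grade 6: 0.49 × 15.7 = 7.693
  Grade 7: 0.15 × 66.3 = 9.945
  Grade 8: 0.15 × 23.7 = 3.555
  Grade 9: 0.21 × 14.2 = 2.982
Post-stratified estimate = 24.175 → 24.2%.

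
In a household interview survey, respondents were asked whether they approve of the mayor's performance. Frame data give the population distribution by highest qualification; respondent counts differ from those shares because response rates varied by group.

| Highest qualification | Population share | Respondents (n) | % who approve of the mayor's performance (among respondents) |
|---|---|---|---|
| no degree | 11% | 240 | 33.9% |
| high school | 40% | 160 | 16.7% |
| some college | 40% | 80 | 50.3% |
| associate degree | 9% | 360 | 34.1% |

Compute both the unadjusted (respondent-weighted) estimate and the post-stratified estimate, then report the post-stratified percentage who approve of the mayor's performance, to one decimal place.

33.6%

Unadjusted (pooled respondent) estimate weights by respondent counts:
  (240/840)×33.9 + (160/840)×16.7 + (80/840)×50.3 + (360/840)×34.1 = 32.2714%
Post-stratified estimate weights by population shares:
  0.11×33.9 + 0.4×16.7 + 0.4×50.3 + 0.09×34.1 = 33.598%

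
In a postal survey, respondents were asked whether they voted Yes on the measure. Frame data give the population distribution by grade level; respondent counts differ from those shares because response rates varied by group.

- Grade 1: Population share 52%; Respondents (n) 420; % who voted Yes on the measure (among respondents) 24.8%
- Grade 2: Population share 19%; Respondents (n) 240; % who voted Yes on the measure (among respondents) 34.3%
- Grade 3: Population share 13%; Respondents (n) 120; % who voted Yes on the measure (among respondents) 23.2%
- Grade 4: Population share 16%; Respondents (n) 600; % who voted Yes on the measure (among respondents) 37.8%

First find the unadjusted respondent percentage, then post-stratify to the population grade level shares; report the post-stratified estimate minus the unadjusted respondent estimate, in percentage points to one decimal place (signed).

Naive respondent-only estimate (weights = respondent counts):
  (420/1380)×24.8 + (240/1380)×34.3 + (120/1380)×23.2 + (600/1380)×37.8 = 31.9652%
Post-stratifying to population shares instead:
  0.52×24.8 + 0.19×34.3 + 0.13×23.2 + 0.16×37.8 = 28.477%
Difference = 28.477 − 31.9652 = -3.4882 pp.

-3.5 percentage points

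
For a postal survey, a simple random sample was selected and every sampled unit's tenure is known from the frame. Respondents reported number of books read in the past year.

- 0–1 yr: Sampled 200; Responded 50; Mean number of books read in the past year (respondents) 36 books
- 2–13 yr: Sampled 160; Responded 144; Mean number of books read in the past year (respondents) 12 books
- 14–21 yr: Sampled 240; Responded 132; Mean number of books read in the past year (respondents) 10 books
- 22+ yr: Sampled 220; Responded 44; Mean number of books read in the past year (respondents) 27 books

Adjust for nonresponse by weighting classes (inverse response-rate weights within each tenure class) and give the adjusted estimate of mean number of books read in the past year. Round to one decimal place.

Response rates by class: 0–1 yr 50/200 = 25%, 2–13 yr 144/160 = 90%, 14–21 yr 132/240 = 55%, 22+ yr 44/220 = 20%.
Weighting each respondent by the inverse class response rate inflates each class back to its sampled size, so the class weight is n_sampled:
  0–1 yr: 200 × 36 = 7200
  2–13 yr: 160 × 12 = 1920
  14–21 yr: 240 × 10 = 2400
  22+ yr: 220 × 27 = 5940
Adjusted estimate = 17,460 / 820 = 21.2927 → 21.3.

21.3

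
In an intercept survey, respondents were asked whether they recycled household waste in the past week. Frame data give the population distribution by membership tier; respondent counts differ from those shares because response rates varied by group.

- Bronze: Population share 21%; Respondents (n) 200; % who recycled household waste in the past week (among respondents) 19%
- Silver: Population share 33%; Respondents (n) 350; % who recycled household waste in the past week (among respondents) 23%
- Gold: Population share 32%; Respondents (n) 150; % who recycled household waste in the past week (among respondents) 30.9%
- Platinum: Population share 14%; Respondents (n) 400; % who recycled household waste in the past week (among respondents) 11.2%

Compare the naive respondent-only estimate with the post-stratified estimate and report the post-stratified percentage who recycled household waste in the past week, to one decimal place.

23.0%

Naive respondent-only estimate (weights = respondent counts):
  (200/1100)×19 + (350/1100)×23 + (150/1100)×30.9 + (400/1100)×11.2 = 19.0591%
Post-stratified estimate weights by population shares:
  0.21×19 + 0.33×23 + 0.32×30.9 + 0.14×11.2 = 23.036%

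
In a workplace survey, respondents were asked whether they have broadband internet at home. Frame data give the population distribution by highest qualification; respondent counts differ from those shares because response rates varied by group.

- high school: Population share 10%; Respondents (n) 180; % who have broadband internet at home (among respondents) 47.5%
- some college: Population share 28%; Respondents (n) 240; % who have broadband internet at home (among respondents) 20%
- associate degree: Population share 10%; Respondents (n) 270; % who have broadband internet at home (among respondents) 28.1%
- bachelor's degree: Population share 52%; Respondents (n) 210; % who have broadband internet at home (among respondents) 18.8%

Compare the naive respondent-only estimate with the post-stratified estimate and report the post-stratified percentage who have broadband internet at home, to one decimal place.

Naive respondent-only estimate (weights = respondent counts):
  (180/900)×47.5 + (240/900)×20 + (270/900)×28.1 + (210/900)×18.8 = 27.65%
Post-stratifying to population shares instead:
  0.1×47.5 + 0.28×20 + 0.1×28.1 + 0.52×18.8 = 22.936%

22.9%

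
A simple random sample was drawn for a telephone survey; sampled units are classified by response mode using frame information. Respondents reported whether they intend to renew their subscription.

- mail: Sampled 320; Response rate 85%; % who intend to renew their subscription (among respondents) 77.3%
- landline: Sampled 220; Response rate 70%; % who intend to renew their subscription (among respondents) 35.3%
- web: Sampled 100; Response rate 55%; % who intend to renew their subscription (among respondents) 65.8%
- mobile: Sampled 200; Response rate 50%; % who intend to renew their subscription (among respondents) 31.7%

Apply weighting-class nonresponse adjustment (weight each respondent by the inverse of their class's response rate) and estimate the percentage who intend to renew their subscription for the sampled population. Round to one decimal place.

54.1%

Weighting each respondent by the inverse class response rate inflates each class back to its sampled size, so the class weight is n_sampled:
  mail: 320 × 77.3 = 24,736
  landline: 220 × 35.3 = 7766
  web: 100 × 65.8 = 6580
  mobile: 200 × 31.7 = 6340
Adjusted estimate = 45,422 / 840 = 54.0738 → 54.1%.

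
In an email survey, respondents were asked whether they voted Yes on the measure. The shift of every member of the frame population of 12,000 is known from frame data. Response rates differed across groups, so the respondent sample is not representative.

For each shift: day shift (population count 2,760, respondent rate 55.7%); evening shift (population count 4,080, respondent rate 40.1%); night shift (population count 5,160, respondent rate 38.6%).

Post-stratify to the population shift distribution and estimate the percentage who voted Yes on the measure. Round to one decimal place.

43.0%

Weight each group's respondent value by its population share:
  day shift: (2,760/12,000) × 55.7 = 12.811
  evening shift: (4,080/12,000) × 40.1 = 13.634
  night shift: (5,160/12,000) × 38.6 = 16.598
Post-stratified estimate = 43.043 → 43.0%.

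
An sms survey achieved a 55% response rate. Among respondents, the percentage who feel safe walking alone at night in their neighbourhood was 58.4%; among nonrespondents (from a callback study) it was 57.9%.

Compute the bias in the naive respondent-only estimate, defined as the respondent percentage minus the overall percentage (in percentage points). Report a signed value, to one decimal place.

+0.2 percentage points

Nonresponse fraction = 1 − 0.55 = 0.45.
Bias = (nonresponse fraction) × (respondent percentage − nonrespondent percentage)
     = 0.45 × (58.4 − 57.9) = 0.45 × 0.5 = 0.225.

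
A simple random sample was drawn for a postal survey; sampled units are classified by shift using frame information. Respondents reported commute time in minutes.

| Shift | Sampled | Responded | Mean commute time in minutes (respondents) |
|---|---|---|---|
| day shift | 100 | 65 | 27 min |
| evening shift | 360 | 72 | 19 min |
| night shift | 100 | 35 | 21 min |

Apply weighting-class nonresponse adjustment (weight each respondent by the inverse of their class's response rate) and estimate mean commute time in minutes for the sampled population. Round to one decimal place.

20.8

Response rates by class: day shift 65/100 = 65%, evening shift 72/360 = 20%, night shift 35/100 = 35%.
With weight = n_sampled/n_responded per class, the weighted class total is n_sampled:
  day shift: 100 × 27 = 2700
  evening shift: 360 × 19 = 6840
  night shift: 100 × 21 = 2100
Adjusted estimate = 11,640 / 560 = 20.7857 → 20.8.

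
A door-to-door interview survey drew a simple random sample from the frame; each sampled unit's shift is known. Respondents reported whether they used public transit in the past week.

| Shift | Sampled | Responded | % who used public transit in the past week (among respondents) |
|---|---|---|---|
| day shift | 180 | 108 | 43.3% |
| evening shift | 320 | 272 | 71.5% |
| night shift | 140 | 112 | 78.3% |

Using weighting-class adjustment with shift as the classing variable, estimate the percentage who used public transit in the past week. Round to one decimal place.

65.1%

Class response rates: day shift 108/180 = 60%, evening shift 272/320 = 85%, night shift 112/140 = 80%.
Inverse-response-rate weighting restores each class to its sampled count, so class totals weight by n_sampled:
  day shift: 180 × 43.3 = 7794
  evening shift: 320 × 71.5 = 22,880
  night shift: 140 × 78.3 = 10,962
Adjusted estimate = 41,636 / 640 = 65.0563 → 65.1%.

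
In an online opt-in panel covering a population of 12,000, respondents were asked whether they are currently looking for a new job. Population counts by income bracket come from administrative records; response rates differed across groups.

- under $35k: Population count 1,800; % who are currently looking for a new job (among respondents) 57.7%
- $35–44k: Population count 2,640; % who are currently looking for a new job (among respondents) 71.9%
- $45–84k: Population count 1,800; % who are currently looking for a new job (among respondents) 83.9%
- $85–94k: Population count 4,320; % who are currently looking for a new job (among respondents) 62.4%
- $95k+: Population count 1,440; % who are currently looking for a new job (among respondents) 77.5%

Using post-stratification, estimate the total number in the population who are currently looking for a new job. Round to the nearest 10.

8,260

Estimated count per cell = population count × respondent percentage:
  under $35k: 1,800 × 57.7% = 1038.6
  $35–44k: 2,640 × 71.9% = 1898.16
  $45–84k: 1,800 × 83.9% = 1510.2
  $85–94k: 4,320 × 62.4% = 2695.68
  $95k+: 1,440 × 77.5% = 1116
Estimated total = 8258.64 → 8,260.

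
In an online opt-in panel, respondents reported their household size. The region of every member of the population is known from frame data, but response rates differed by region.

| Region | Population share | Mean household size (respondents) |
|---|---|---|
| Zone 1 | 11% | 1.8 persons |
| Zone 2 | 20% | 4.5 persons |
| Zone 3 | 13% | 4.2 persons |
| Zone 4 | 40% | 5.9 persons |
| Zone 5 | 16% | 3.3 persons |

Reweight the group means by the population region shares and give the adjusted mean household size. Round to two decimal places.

Weight each group's respondent value by its population share:
  Zone 1: 0.11 × 1.8 = 0.198
  Zone 2: 0.2 × 4.5 = 0.9
  Zone 3: 0.13 × 4.2 = 0.546
  Zone 4: 0.4 × 5.9 = 2.36
  Zone 5: 0.16 × 3.3 = 0.528
Post-stratified estimate = 4.532 → 4.53.

4.53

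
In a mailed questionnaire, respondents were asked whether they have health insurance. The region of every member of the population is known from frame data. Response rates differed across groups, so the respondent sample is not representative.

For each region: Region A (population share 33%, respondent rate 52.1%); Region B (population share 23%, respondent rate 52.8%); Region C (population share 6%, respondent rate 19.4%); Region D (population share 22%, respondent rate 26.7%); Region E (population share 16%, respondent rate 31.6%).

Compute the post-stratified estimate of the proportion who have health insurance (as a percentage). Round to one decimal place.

41.4%

Post-stratification weights by population share, not respondent share:
  Region A: 0.33 × 52.1 = 17.193
  Region B: 0.23 × 52.8 = 12.144
  Region C: 0.06 × 19.4 = 1.164
  Region D: 0.22 × 26.7 = 5.874
  Region E: 0.16 × 31.6 = 5.056
Post-stratified estimate = 41.431 → 41.4%.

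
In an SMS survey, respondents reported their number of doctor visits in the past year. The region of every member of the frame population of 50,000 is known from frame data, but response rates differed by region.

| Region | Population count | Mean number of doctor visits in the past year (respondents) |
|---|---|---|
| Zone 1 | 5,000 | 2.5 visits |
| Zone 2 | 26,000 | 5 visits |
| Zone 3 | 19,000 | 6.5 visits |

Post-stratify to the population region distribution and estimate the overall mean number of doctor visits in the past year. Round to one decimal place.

5.3

Reweight to the known region distribution:
  Zone 1: (5,000/50,000) × 2.5 = 0.25
  Zone 2: (26,000/50,000) × 5 = 2.6
  Zone 3: (19,000/50,000) × 6.5 = 2.47
Post-stratified estimate = 5.32 → 5.3.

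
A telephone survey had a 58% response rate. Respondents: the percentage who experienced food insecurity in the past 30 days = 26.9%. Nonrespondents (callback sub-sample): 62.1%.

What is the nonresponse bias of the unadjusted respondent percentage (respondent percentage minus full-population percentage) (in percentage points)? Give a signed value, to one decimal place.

-14.8 percentage points

Nonresponse fraction = 1 − 0.58 = 0.42.
Bias = (nonresponse fraction) × (respondent percentage − nonrespondent percentage)
     = 0.42 × (26.9 − 62.1) = 0.42 × -35.2 = -14.784.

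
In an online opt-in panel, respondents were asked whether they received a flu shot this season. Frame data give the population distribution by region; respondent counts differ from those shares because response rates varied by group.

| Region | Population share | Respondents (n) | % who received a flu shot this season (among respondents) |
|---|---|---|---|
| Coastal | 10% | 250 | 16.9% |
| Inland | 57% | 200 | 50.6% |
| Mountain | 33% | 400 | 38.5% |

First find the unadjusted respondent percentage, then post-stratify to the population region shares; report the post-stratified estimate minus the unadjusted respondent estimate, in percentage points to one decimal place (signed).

Without adjustment, the pooled respondent share is:
  (250/850)×16.9 + (200/850)×50.6 + (400/850)×38.5 = 34.9941%
Post-stratifying to population shares instead:
  0.1×16.9 + 0.57×50.6 + 0.33×38.5 = 43.237%
Difference = 43.237 − 34.9941 = 8.2429 pp.

+8.2 percentage points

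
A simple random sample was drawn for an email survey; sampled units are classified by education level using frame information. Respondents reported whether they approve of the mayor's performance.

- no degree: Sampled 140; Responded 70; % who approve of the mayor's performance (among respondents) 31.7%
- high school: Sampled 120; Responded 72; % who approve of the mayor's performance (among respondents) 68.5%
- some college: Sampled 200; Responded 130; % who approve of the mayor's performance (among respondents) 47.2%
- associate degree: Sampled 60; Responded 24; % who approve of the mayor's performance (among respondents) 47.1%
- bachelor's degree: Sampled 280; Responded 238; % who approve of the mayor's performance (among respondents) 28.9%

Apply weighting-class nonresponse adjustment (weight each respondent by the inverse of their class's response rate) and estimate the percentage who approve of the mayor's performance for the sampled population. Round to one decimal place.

41.3%

Response rates by class: no degree 70/140 = 50%, high school 72/120 = 60%, some college 130/200 = 65%, associate degree 24/60 = 40%, bachelor's degree 238/280 = 85%.
Each respondent's weight = sampled/responded in their class; summing within a class gives n_sampled, so:
  no degree: 140 × 31.7 = 4438
  high school: 120 × 68.5 = 8220
  some college: 200 × 47.2 = 9440
  associate degree: 60 × 47.1 = 2826
  bachelor's degree: 280 × 28.9 = 8092
Adjusted estimate = 33,016 / 800 = 41.27 → 41.3%.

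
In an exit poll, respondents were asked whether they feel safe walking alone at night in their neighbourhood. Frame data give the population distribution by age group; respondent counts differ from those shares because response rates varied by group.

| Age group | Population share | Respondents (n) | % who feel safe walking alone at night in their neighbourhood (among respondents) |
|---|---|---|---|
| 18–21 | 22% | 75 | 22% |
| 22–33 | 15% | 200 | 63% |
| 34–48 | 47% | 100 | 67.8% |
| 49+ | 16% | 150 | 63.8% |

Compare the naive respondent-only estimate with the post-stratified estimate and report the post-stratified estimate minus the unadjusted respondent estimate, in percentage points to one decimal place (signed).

Naive respondent-only estimate (weights = respondent counts):
  (75/525)×22 + (200/525)×63 + (100/525)×67.8 + (150/525)×63.8 = 58.2857%
Post-stratifying to population shares instead:
  0.22×22 + 0.15×63 + 0.47×67.8 + 0.16×63.8 = 56.364%
Difference = 56.364 − 58.2857 = -1.9217 pp.

-1.9 percentage points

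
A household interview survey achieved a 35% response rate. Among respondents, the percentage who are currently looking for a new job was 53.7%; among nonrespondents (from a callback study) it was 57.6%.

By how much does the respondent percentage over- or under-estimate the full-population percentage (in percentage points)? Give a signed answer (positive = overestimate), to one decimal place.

-2.5 percentage points

Nonresponse fraction = 1 − 0.35 = 0.65.
Bias = (nonresponse fraction) × (respondent percentage − nonrespondent percentage)
     = 0.65 × (53.7 − 57.6) = 0.65 × -3.9 = -2.535.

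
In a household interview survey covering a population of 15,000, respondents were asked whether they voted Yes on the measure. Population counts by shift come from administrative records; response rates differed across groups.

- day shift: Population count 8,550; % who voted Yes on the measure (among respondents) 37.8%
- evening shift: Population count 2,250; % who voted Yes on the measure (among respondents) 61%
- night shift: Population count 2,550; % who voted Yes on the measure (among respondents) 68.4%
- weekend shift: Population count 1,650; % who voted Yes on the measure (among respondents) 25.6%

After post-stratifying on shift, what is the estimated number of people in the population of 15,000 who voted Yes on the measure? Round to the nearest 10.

6,770

Apply each group's respondent rate to its population count:
  day shift: 8,550 × 37.8% = 3231.9
  evening shift: 2,250 × 61% = 1372.5
  night shift: 2,550 × 68.4% = 1744.2
  weekend shift: 1,650 × 25.6% = 422.4
Estimated total = 6771 → 6,770.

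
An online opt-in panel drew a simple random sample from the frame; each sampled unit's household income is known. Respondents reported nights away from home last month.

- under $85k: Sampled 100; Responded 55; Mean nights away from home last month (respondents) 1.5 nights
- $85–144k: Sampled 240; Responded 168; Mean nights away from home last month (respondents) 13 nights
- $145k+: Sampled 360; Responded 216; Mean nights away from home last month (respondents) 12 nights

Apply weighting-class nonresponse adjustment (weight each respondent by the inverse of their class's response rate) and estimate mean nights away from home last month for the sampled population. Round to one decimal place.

10.8

Response rates by class: under $85k 55/100 = 55%, $85–144k 168/240 = 70%, $145k+ 216/360 = 60%.
Weighting each respondent by the inverse class response rate inflates each class back to its sampled size, so the class weight is n_sampled:
  under $85k: 100 × 1.5 = 150
  $85–144k: 240 × 13 = 3120
  $145k+: 360 × 12 = 4320
Adjusted estimate = 7590 / 700 = 10.8429 → 10.8.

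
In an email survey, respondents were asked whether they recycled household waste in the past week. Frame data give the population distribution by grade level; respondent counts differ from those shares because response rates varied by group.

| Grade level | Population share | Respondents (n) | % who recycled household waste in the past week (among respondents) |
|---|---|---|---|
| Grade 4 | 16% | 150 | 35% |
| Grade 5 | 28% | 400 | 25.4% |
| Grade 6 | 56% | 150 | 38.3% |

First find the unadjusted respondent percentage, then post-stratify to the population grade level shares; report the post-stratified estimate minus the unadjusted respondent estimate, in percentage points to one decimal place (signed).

Unadjusted (pooled respondent) estimate weights by respondent counts:
  (150/700)×35 + (400/700)×25.4 + (150/700)×38.3 = 30.2214%
Post-stratifying to population shares instead:
  0.16×35 + 0.28×25.4 + 0.56×38.3 = 34.16%
Difference = 34.16 − 30.2214 = 3.9386 pp.

+3.9 percentage points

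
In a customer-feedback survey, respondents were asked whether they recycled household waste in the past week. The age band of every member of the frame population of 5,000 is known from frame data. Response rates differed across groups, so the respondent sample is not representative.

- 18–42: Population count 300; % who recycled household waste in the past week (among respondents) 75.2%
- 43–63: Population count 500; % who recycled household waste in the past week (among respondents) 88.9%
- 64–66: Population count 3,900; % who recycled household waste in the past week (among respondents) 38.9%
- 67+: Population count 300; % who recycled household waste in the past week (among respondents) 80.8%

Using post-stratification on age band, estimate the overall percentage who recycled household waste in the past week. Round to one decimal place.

48.6%

Each cell contributes population-share × respondent value:
  18–42: (300/5,000) × 75.2 = 4.512
  43–63: (500/5,000) × 88.9 = 8.89
  64–66: (3,900/5,000) × 38.9 = 30.342
  67+: (300/5,000) × 80.8 = 4.848
Post-stratified estimate = 48.592 → 48.6%.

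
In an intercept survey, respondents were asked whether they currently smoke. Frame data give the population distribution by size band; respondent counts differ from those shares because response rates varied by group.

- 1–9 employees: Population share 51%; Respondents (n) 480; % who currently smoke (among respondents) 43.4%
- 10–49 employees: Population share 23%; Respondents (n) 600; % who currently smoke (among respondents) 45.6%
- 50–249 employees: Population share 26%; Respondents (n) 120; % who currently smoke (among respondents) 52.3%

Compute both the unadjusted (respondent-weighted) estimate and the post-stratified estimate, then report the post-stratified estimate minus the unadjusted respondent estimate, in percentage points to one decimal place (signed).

+0.8 percentage points

Without adjustment, the pooled respondent share is:
  (480/1200)×43.4 + (600/1200)×45.6 + (120/1200)×52.3 = 45.39%
Post-stratifying to population shares instead:
  0.51×43.4 + 0.23×45.6 + 0.26×52.3 = 46.22%
Difference = 46.22 − 45.39 = 0.83 pp.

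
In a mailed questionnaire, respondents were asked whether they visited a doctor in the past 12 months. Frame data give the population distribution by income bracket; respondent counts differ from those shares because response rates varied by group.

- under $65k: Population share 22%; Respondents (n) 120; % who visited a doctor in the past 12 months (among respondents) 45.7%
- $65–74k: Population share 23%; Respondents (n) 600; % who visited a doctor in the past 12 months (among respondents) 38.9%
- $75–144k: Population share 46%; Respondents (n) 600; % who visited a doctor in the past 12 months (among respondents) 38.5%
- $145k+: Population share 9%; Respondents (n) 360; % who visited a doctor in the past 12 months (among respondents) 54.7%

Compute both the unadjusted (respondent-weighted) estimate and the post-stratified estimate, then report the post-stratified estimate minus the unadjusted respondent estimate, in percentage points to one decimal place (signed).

-1.0 percentage points

Naive respondent-only estimate (weights = respondent counts):
  (120/1680)×45.7 + (600/1680)×38.9 + (600/1680)×38.5 + (360/1680)×54.7 = 42.6286%
Post-stratifying to population shares instead:
  0.22×45.7 + 0.23×38.9 + 0.46×38.5 + 0.09×54.7 = 41.634%
Difference = 41.634 − 42.6286 = -0.9946 pp.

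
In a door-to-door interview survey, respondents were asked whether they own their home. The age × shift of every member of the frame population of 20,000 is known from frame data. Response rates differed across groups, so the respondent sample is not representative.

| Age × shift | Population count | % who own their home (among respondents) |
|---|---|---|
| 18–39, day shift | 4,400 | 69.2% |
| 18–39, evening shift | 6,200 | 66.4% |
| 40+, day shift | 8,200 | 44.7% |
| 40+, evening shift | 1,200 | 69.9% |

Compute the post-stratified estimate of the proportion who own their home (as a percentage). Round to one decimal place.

Weight each group's respondent value by its population share:
  18–39, day shift: (4,400/20,000) × 69.2 = 15.224
  18–39, evening shift: (6,200/20,000) × 66.4 = 20.584
  40+, day shift: (8,200/20,000) × 44.7 = 18.327
  40+, evening shift: (1,200/20,000) × 69.9 = 4.194
Post-stratified estimate = 58.329 → 58.3%.

58.3%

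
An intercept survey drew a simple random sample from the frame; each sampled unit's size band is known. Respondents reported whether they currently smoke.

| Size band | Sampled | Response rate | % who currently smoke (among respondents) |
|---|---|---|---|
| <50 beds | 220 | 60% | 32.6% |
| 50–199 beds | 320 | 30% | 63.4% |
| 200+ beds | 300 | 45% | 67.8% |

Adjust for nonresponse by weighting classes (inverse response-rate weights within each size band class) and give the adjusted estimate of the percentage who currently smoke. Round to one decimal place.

Inverse-response-rate weighting restores each class to its sampled count, so class totals weight by n_sampled:
  <50 beds: 220 × 32.6 = 7172
  50–199 beds: 320 × 63.4 = 20,288
  200+ beds: 300 × 67.8 = 20,340
Adjusted estimate = 47,800 / 840 = 56.9048 → 56.9%.

56.9%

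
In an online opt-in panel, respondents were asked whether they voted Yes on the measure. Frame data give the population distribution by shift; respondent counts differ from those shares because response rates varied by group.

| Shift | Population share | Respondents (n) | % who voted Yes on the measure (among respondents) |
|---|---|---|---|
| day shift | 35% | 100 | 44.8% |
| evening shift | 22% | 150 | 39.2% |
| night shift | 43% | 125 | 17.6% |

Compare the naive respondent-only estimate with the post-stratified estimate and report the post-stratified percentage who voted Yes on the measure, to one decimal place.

31.9%

Unadjusted (pooled respondent) estimate weights by respondent counts:
  (100/375)×44.8 + (150/375)×39.2 + (125/375)×17.6 = 33.4933%
Post-stratifying to population shares instead:
  0.35×44.8 + 0.22×39.2 + 0.43×17.6 = 31.872%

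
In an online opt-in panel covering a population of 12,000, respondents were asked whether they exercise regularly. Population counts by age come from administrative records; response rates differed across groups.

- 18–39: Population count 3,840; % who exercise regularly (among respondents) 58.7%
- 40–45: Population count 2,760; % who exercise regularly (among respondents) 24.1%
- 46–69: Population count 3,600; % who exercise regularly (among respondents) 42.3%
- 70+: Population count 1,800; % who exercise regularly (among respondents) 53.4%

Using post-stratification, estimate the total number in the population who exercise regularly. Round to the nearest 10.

5,400

Apply each group's respondent rate to its population count:
  18–39: 3,840 × 58.7% = 2254.08
  40–45: 2,760 × 24.1% = 665.16
  46–69: 3,600 × 42.3% = 1522.8
  70+: 1,800 × 53.4% = 961.2
Estimated total = 5403.24 → 5,400.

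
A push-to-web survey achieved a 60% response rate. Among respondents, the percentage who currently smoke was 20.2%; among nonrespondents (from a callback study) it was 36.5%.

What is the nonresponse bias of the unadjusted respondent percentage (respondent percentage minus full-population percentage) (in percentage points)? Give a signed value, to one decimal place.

Nonresponse fraction = 1 − 0.6 = 0.4.
Bias = (nonresponse fraction) × (respondent percentage − nonrespondent percentage)
     = 0.4 × (20.2 − 36.5) = 0.4 × -16.3 = -6.52.

-6.5 percentage points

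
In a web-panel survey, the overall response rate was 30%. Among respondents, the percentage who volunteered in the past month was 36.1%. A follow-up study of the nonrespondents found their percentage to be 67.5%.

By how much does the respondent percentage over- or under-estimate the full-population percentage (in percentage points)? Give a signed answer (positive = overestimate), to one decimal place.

-22.0 percentage points

Nonresponse fraction = 1 − 0.3 = 0.7.
Bias = (nonresponse fraction) × (respondent percentage − nonrespondent percentage)
     = 0.7 × (36.1 − 67.5) = 0.7 × -31.4 = -21.98.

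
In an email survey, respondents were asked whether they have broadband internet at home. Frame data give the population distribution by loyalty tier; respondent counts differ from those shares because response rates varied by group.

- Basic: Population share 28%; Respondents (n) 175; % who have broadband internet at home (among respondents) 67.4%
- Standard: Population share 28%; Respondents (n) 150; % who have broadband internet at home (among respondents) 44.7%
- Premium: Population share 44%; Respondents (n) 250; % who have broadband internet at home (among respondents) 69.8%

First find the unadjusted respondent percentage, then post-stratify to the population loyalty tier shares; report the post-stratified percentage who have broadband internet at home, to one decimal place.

62.1%

Naive respondent-only estimate (weights = respondent counts):
  (175/575)×67.4 + (150/575)×44.7 + (250/575)×69.8 = 62.5217%
Post-stratifying to population shares instead:
  0.28×67.4 + 0.28×44.7 + 0.44×69.8 = 62.1%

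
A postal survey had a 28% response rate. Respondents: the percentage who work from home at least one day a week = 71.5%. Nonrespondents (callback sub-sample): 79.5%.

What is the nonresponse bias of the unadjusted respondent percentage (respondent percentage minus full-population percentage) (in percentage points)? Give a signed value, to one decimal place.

Nonresponse fraction = 1 − 0.28 = 0.72.
Bias = (nonresponse fraction) × (respondent percentage − nonrespondent percentage)
     = 0.72 × (71.5 − 79.5) = 0.72 × -8 = -5.76.

-5.8 percentage points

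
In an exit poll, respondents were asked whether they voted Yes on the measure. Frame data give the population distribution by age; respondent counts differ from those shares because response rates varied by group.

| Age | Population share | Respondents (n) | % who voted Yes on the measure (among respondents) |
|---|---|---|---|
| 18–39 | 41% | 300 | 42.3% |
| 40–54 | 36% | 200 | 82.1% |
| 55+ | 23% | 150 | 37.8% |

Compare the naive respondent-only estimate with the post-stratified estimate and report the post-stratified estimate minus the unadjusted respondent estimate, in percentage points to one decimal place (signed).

+2.1 percentage points

Naive respondent-only estimate (weights = respondent counts):
  (300/650)×42.3 + (200/650)×82.1 + (150/650)×37.8 = 53.5077%
Post-stratified estimate weights by population shares:
  0.41×42.3 + 0.36×82.1 + 0.23×37.8 = 55.593%
Difference = 55.593 − 53.5077 = 2.0853 pp.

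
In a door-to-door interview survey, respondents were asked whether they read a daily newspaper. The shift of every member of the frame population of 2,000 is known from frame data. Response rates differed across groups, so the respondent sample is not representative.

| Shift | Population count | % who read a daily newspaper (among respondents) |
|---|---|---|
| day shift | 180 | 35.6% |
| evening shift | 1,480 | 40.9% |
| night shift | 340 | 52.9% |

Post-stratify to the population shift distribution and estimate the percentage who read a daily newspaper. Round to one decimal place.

Reweight to the known shift distribution:
  day shift: (180/2,000) × 35.6 = 3.204
  evening shift: (1,480/2,000) × 40.9 = 30.266
  night shift: (340/2,000) × 52.9 = 8.993
Post-stratified estimate = 42.463 → 42.5%.

42.5%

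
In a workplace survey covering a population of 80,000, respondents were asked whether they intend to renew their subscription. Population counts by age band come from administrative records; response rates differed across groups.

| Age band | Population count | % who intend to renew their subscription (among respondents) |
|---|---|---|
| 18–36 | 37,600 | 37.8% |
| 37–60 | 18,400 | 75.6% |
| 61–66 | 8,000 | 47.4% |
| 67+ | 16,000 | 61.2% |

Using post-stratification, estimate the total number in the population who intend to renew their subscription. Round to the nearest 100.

Each cell contributes its population count × the respondent rate:
  18–36: 37,600 × 37.8% = 14212.8
  37–60: 18,400 × 75.6% = 13910.4
  61–66: 8,000 × 47.4% = 3792
  67+: 16,000 × 61.2% = 9792
Estimated total = 41707.2 → 41,700.

41,700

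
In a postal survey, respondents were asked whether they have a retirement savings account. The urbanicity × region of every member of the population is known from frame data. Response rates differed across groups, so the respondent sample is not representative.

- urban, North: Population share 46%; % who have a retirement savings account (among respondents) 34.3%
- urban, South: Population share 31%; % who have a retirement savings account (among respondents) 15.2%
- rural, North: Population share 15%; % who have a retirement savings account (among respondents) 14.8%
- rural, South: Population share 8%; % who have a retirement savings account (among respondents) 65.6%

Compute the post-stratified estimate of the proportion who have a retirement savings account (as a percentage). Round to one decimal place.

Each cell contributes population-share × respondent value:
  urban, North: 0.46 × 34.3 = 15.778
  urban, South: 0.31 × 15.2 = 4.712
  rural, North: 0.15 × 14.8 = 2.22
  rural, South: 0.08 × 65.6 = 5.248
Post-stratified estimate = 27.958 → 28.0%.

28.0%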